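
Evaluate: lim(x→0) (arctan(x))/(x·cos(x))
This is a 0/0 indeterminate form.

Apply L'Hôpital's rule: differentiate numerator and denominator separately.
  f(x) = atan(x)   ⇒   f'(x) = 1/(x^2 + 1)
  g(x) = x·cos(x)   ⇒   g'(x) = -x·sin(x) + cos(x)
  lim(x→0) f'(x)/g'(x) = lim(x→0) (1/(x^2 + 1))/(-x·sin(x) + cos(x))
  = 1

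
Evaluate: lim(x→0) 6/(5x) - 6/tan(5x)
This is an ∞-∞ indeterminate form.

Combine fractions or rationalize to convert ∞-∞ to 0/0 form:
  lim(x→0) 6/(5x) - 6/tan(5x) = 0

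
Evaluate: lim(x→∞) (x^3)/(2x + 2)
This is an ∞/∞ indeterminate form.

Apply L'Hôpital's rule: differentiate numerator and denominator separately.
  f(x) = x^3   ⇒   f'(x) = 3·x^2
  g(x) = 2·x + 2   ⇒   g'(x) = 2
  lim(x→∞) f'(x)/g'(x) = lim(x→∞) (3·x^2)/(2)
  = ∞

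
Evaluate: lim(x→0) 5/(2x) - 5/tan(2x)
This is an ∞-∞ indeterminate form.

Combine fractions or rationalize to convert ∞-∞ to 0/0 form:
  lim(x→0) 5/(2x) - 5/tan(2x) = 0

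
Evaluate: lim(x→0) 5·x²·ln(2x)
This is a 0·∞ indeterminate form.

Rewrite 0·∞ as a quotient (0/0 or ∞/∞ form), then apply L'Hôpital's rule:
  lim(x→0) 5·x²·ln(2x) = 0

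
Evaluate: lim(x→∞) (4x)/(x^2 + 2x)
This is an ∞/∞ indeterminate form.

Apply L'Hôpital's rule: differentiate numerator and denominator separately.
  f(x) = 4·x   ⇒   f'(x) = 4
  g(x) = x^2 + 2·x   ⇒   g'(x) = 2·x + 2
  lim(x→∞) f'(x)/g'(x) = lim(x→∞) (4)/(2·x + 2)
  = 0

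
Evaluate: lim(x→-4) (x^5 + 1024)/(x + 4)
This is a standard limit.

Factor or rationalize the expression:
  lim(x→-4) (x^5 + 1024)/(x + 4) = 1280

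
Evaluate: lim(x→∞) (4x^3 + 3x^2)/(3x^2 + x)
This is an ∞/∞ indeterminate form.

Apply L'Hôpital's rule: differentiate numerator and denominator separately.
  f(x) = 4·x^3 + 3·x^2   ⇒   f'(x) = 12·x^2 + 6·x
  g(x) = 3·x^2 + x   ⇒   g'(x) = 6·x + 1
  lim(x→∞) f'(x)/g'(x) = lim(x→∞) (12·x^2 + 6·x)/(6·x + 1)
  = ∞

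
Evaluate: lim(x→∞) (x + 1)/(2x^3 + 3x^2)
This is an ∞/∞ indeterminate form.

Apply L'Hôpital's rule: differentiate numerator and denominator separately.
  f(x) = x + 1   ⇒   f'(x) = 1
  g(x) = 2·x^3 + 3·x^2   ⇒   g'(x) = 6·x^2 + 6·x
  lim(x→∞) f'(x)/g'(x) = lim(x→∞) (1)/(6·x^2 + 6·x)
  = 0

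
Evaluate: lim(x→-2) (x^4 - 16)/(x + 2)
This is a standard limit.

Factor or rationalize the expression:
  lim(x→-2) (x^4 - 16)/(x + 2) = -32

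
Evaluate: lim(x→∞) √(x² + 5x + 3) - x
This is an ∞-∞ indeterminate form.

Combine fractions or rationalize to convert ∞-∞ to 0/0 form:
  lim(x→∞) √(x² + 5x + 3) - x = 5/2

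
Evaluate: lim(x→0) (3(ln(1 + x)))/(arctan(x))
This is a 0/0 indeterminate form.

Apply L'Hôpital's rule: differentiate numerator and denominator separately.
  f(x) = 3·ln(x + 1)   ⇒   f'(x) = 3/(x + 1)
  g(x) = atan(x)   ⇒   g'(x) = 1/(x^2 + 1)
  lim(x→0) f'(x)/g'(x) = lim(x→0) (3/(x + 1))/(1/(x^2 + 1))
  = 3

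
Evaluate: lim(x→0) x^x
This is an exponential indeterminate form.

For exponential indeterminate forms, take the natural log:
  Let L = lim(x→0) x^x
  Then ln(L) = lim(x→0) [exponent × ln(base)]
  Evaluate using L'Hôpital or standard limits, then exponentiate.
  L = 1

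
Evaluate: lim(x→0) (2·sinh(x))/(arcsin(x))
This is a 0/0 indeterminate form.

Apply L'Hôpital's rule: differentiate numerator and denominator separately.
  f(x) = 2·sinh(x)   ⇒   f'(x) = 2·cosh(x)
  g(x) = asin(x)   ⇒   g'(x) = 1/sqrt(1 - x^2)
  lim(x→0) f'(x)/g'(x) = lim(x→0) (2·cosh(x))/(1/sqrt(1 - x^2))
  = 2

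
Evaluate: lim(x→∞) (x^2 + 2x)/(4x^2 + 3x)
This is an ∞/∞ indeterminate form.

Apply L'Hôpital's rule: differentiate numerator and denominator separately.
  f(x) = x^2 + 2·x   ⇒   f'(x) = 2·x + 2
  g(x) = 4·x^2 + 3·x   ⇒   g'(x) = 8·x + 3
  lim(x→∞) f'(x)/g'(x) = lim(x→∞) (2·x + 2)/(8·x + 3)
  = 1/4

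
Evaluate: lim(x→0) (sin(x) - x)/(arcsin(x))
This is a 0/0 indeterminate form.

Apply L'Hôpital's rule: differentiate numerator and denominator separately.
  f(x) = -x + sin(x)   ⇒   f'(x) = cos(x) - 1
  g(x) = asin(x)   ⇒   g'(x) = 1/sqrt(1 - x^2)
  lim(x→0) f'(x)/g'(x) = lim(x→0) (cos(x) - 1)/(1/sqrt(1 - x^2))
  = 0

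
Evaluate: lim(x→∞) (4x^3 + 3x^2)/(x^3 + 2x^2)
This is an ∞/∞ indeterminate form.

Apply L'Hôpital's rule: differentiate numerator and denominator separately.
  f(x) = 4·x^3 + 3·x^2   ⇒   f'(x) = 12·x^2 + 6·x
  g(x) = x^3 + 2·x^2   ⇒   g'(x) = 3·x^2 + 4·x
  lim(x→∞) f'(x)/g'(x) = lim(x→∞) (12·x^2 + 6·x)/(3·x^2 + 4·x)
  = 4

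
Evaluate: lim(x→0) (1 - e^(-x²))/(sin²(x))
This is a 0/0 indeterminate form.

Apply L'Hôpital's rule: differentiate numerator and denominator separately.
  f(x) = 1 - e^(-x^2)   ⇒   f'(x) = 2·x·e^(-x^2)
  g(x) = sin(x)^2   ⇒   g'(x) = 2·sin(x)·cos(x)
  lim(x→0) f'(x)/g'(x) = lim(x→0) (2·x·e^(-x^2))/(2·sin(x)·cos(x))
  = 1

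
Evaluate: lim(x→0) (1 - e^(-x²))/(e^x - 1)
This is a 0/0 indeterminate form.

Apply L'Hôpital's rule: differentiate numerator and denominator separately.
  f(x) = 1 - e^(-x^2)   ⇒   f'(x) = 2·x·e^(-x^2)
  g(x) = e^(x) - 1   ⇒   g'(x) = e^(x)
  lim(x→0) f'(x)/g'(x) = lim(x→0) (2·x·e^(-x^2))/(e^(x))
  = 0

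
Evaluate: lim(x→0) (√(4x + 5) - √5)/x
This is a standard limit.

Factor or rationalize the expression:
  lim(x→0) (√(4x + 5) - √5)/x = 2·sqrt(5)/5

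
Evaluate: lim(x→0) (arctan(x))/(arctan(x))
This is a 0/0 indeterminate form.

Apply L'Hôpital's rule: differentiate numerator and denominator separately.
  f(x) = atan(x)   ⇒   f'(x) = 1/(x^2 + 1)
  g(x) = atan(x)   ⇒   g'(x) = 1/(x^2 + 1)
  lim(x→0) f'(x)/g'(x) = lim(x→0) (1/(x^2 + 1))/(1/(x^2 + 1))
  = 1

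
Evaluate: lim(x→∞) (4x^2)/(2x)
This is an ∞/∞ indeterminate form.

Apply L'Hôpital's rule: differentiate numerator and denominator separately.
  f(x) = 4·x^2   ⇒   f'(x) = 8·x
  g(x) = 2·x   ⇒   g'(x) = 2
  lim(x→∞) f'(x)/g'(x) = lim(x→∞) (8·x)/(2)
  = ∞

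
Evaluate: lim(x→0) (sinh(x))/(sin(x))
This is a 0/0 indeterminate form.

Apply L'Hôpital's rule: differentiate numerator and denominator separately.
  f(x) = sinh(x)   ⇒   f'(x) = cosh(x)
  g(x) = sin(x)   ⇒   g'(x) = cos(x)
  lim(x→0) f'(x)/g'(x) = lim(x→0) (cosh(x))/(cos(x))
  = 1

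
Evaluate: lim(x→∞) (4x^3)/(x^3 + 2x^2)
This is an ∞/∞ indeterminate form.

Apply L'Hôpital's rule: differentiate numerator and denominator separately.
  f(x) = 4·x^3   ⇒   f'(x) = 12·x^2
  g(x) = x^3 + 2·x^2   ⇒   g'(x) = 3·x^2 + 4·x
  lim(x→∞) f'(x)/g'(x) = lim(x→∞) (12·x^2)/(3·x^2 + 4·x)
  = 4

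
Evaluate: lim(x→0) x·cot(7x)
This is a 0·∞ indeterminate form.

Rewrite 0·∞ as a quotient (0/0 or ∞/∞ form), then apply L'Hôpital's rule:
  lim(x→0) x·cot(7x) = 1/7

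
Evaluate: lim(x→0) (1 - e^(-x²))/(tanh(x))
This is a 0/0 indeterminate form.

Apply L'Hôpital's rule: differentiate numerator and denominator separately.
  f(x) = 1 - e^(-x^2)   ⇒   f'(x) = 2·x·e^(-x^2)
  g(x) = tanh(x)   ⇒   g'(x) = 1 - tanh(x)^2
  lim(x→0) f'(x)/g'(x) = lim(x→0) (2·x·e^(-x^2))/(1 - tanh(x)^2)
  = 0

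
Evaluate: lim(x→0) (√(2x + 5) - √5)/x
This is a standard limit.

Factor or rationalize the expression:
  lim(x→0) (√(2x + 5) - √5)/x = sqrt(5)/5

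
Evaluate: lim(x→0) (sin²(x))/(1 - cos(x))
This is a 0/0 indeterminate form.

Apply L'Hôpital's rule: differentiate numerator and denominator separately.
  f(x) = sin(x)^2   ⇒   f'(x) = 2·sin(x)·cos(x)
  g(x) = 1 - cos(x)   ⇒   g'(x) = sin(x)
  lim(x→0) f'(x)/g'(x) = lim(x→0) (2·sin(x)·cos(x))/(sin(x))
  = 2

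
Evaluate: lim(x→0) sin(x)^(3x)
This is an exponential indeterminate form.

For exponential indeterminate forms, take the natural log:
  Let L = lim(x→0) sin(x)^(3x)
  Then ln(L) = lim(x→0) [exponent × ln(base)]
  Evaluate using L'Hôpital or standard limits, then exponentiate.
  L = 1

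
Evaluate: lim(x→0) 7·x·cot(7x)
This is a 0·∞ indeterminate form.

Rewrite 0·∞ as a quotient (0/0 or ∞/∞ form), then apply L'Hôpital's rule:
  lim(x→0) 7·x·cot(7x) = 1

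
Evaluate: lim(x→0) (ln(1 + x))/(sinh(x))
This is a 0/0 indeterminate form.

Apply L'Hôpital's rule: differentiate numerator and denominator separately.
  f(x) = ln(x + 1)   ⇒   f'(x) = 1/(x + 1)
  g(x) = sinh(x)   ⇒   g'(x) = cosh(x)
  lim(x→0) f'(x)/g'(x) = lim(x→0) (1/(x + 1))/(cosh(x))
  = 1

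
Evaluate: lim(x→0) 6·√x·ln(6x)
This is a 0·∞ indeterminate form.

Rewrite 0·∞ as a quotient (0/0 or ∞/∞ form), then apply L'Hôpital's rule:
  lim(x→0) 6·√x·ln(6x) = 0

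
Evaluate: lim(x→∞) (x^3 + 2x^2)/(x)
This is an ∞/∞ indeterminate form.

Apply L'Hôpital's rule: differentiate numerator and denominator separately.
  f(x) = x^3 + 2·x^2   ⇒   f'(x) = 3·x^2 + 4·x
  g(x) = x   ⇒   g'(x) = 1
  lim(x→∞) f'(x)/g'(x) = lim(x→∞) (3·x^2 + 4·x)/(1)
  = ∞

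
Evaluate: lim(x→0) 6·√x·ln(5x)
This is a 0·∞ indeterminate form.

Rewrite 0·∞ as a quotient (0/0 or ∞/∞ form), then apply L'Hôpital's rule:
  lim(x→0) 6·√x·ln(5x) = 0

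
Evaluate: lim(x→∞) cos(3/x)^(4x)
This is an exponential indeterminate form.

For exponential indeterminate forms, take the natural log:
  Let L = lim(x→∞) cos(3/x)^(4x)
  Then ln(L) = lim(x→∞) [exponent × ln(base)]
  Evaluate using L'Hôpital or standard limits, then exponentiate.
  L = 1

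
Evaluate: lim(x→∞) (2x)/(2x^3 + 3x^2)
This is an ∞/∞ indeterminate form.

Apply L'Hôpital's rule: differentiate numerator and denominator separately.
  f(x) = 2·x   ⇒   f'(x) = 2
  g(x) = 2·x^3 + 3·x^2   ⇒   g'(x) = 6·x^2 + 6·x
  lim(x→∞) f'(x)/g'(x) = lim(x→∞) (2)/(6·x^2 + 6·x)
  = 0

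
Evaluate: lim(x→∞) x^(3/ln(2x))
This is an exponential indeterminate form.

For exponential indeterminate forms, take the natural log:
  Let L = lim(x→∞) x^(3/ln(2x))
  Then ln(L) = lim(x→∞) [exponent × ln(base)]
  Evaluate using L'Hôpital or standard limits, then exponentiate.
  L = e^(3)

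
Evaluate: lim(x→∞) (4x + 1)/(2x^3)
This is an ∞/∞ indeterminate form.

Apply L'Hôpital's rule: differentiate numerator and denominator separately.
  f(x) = 4·x + 1   ⇒   f'(x) = 4
  g(x) = 2·x^3   ⇒   g'(x) = 6·x^2
  lim(x→∞) f'(x)/g'(x) = lim(x→∞) (4)/(6·x^2)
  = 0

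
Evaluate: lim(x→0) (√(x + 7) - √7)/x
This is a standard limit.

Factor or rationalize the expression:
  lim(x→0) (√(x + 7) - √7)/x = sqrt(7)/14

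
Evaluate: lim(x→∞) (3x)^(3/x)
This is an exponential indeterminate form.

For exponential indeterminate forms, take the natural log:
  Let L = lim(x→∞) (3x)^(3/x)
  Then ln(L) = lim(x→∞) [exponent × ln(base)]
  Evaluate using L'Hôpital or standard limits, then exponentiate.
  L = 1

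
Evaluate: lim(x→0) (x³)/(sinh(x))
This is a 0/0 indeterminate form.

Apply L'Hôpital's rule: differentiate numerator and denominator separately.
  f(x) = x^3   ⇒   f'(x) = 3·x^2
  g(x) = sinh(x)   ⇒   g'(x) = cosh(x)
  lim(x→0) f'(x)/g'(x) = lim(x→0) (3·x^2)/(cosh(x))
  = 0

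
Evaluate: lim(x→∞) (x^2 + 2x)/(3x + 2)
This is an ∞/∞ indeterminate form.

Apply L'Hôpital's rule: differentiate numerator and denominator separately.
  f(x) = x^2 + 2·x   ⇒   f'(x) = 2·x + 2
  g(x) = 3·x + 2   ⇒   g'(x) = 3
  lim(x→∞) f'(x)/g'(x) = lim(x→∞) (2·x + 2)/(3)
  = ∞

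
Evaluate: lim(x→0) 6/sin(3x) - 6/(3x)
This is an ∞-∞ indeterminate form.

Combine fractions or rationalize to convert ∞-∞ to 0/0 form:
  lim(x→0) 6/sin(3x) - 6/(3x) = 0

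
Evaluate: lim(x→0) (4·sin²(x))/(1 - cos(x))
This is a 0/0 indeterminate form.

Apply L'Hôpital's rule: differentiate numerator and denominator separately.
  f(x) = 4·sin(x)^2   ⇒   f'(x) = 8·sin(x)·cos(x)
  g(x) = 1 - cos(x)   ⇒   g'(x) = sin(x)
  lim(x→0) f'(x)/g'(x) = lim(x→0) (8·sin(x)·cos(x))/(sin(x))
  = 8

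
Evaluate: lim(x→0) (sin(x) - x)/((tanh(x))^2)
This is a 0/0 indeterminate form.

Apply L'Hôpital's rule: differentiate numerator and denominator separately.
  f(x) = -x + sin(x)   ⇒   f'(x) = cos(x) - 1
  g(x) = tanh(x)^2   ⇒   g'(x) = (2 - 2·tanh(x)^2)·tanh(x)
  lim(x→0) f'(x)/g'(x) = lim(x→0) (cos(x) - 1)/((2 - 2·tanh(x)^2)·tanh(x))
  = 0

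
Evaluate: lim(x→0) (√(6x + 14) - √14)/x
This is a standard limit.

Factor or rationalize the expression:
  lim(x→0) (√(6x + 14) - √14)/x = 3·sqrt(14)/14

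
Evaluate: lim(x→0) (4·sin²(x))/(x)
This is a 0/0 indeterminate form.

Apply L'Hôpital's rule: differentiate numerator and denominator separately.
  f(x) = 4·sin(x)^2   ⇒   f'(x) = 8·sin(x)·cos(x)
  g(x) = x   ⇒   g'(x) = 1
  lim(x→0) f'(x)/g'(x) = lim(x→0) (8·sin(x)·cos(x))/(1)
  = 0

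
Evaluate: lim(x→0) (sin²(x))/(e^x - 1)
This is a 0/0 indeterminate form.

Apply L'Hôpital's rule: differentiate numerator and denominator separately.
  f(x) = sin(x)^2   ⇒   f'(x) = 2·sin(x)·cos(x)
  g(x) = e^(x) - 1   ⇒   g'(x) = e^(x)
  lim(x→0) f'(x)/g'(x) = lim(x→0) (2·sin(x)·cos(x))/(e^(x))
  = 0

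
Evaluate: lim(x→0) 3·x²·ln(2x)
This is a 0·∞ indeterminate form.

Rewrite 0·∞ as a quotient (0/0 or ∞/∞ form), then apply L'Hôpital's rule:
  lim(x→0) 3·x²·ln(2x) = 0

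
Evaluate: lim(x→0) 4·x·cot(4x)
This is a 0·∞ indeterminate form.

Rewrite 0·∞ as a quotient (0/0 or ∞/∞ form), then apply L'Hôpital's rule:
  lim(x→0) 4·x·cot(4x) = 1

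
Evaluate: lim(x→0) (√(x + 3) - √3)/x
This is a standard limit.

Factor or rationalize the expression:
  lim(x→0) (√(x + 3) - √3)/x = sqrt(3)/6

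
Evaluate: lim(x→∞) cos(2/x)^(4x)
This is an exponential indeterminate form.

For exponential indeterminate forms, take the natural log:
  Let L = lim(x→∞) cos(2/x)^(4x)
  Then ln(L) = lim(x→∞) [exponent × ln(base)]
  Evaluate using L'Hôpital or standard limits, then exponentiate.
  L = 1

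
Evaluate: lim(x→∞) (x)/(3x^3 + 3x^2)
This is an ∞/∞ indeterminate form.

Apply L'Hôpital's rule: differentiate numerator and denominator separately.
  f(x) = x   ⇒   f'(x) = 1
  g(x) = 3·x^3 + 3·x^2   ⇒   g'(x) = 9·x^2 + 6·x
  lim(x→∞) f'(x)/g'(x) = lim(x→∞) (1)/(9·x^2 + 6·x)
  = 0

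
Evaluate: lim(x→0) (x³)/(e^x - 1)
This is a 0/0 indeterminate form.

Apply L'Hôpital's rule: differentiate numerator and denominator separately.
  f(x) = x^3   ⇒   f'(x) = 3·x^2
  g(x) = e^(x) - 1   ⇒   g'(x) = e^(x)
  lim(x→0) f'(x)/g'(x) = lim(x→0) (3·x^2)/(e^(x))
  = 0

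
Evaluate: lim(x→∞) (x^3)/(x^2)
This is an ∞/∞ indeterminate form.

Apply L'Hôpital's rule: differentiate numerator and denominator separately.
  f(x) = x^3   ⇒   f'(x) = 3·x^2
  g(x) = x^2   ⇒   g'(x) = 2·x
  lim(x→∞) f'(x)/g'(x) = lim(x→∞) (3·x^2)/(2·x)
  = ∞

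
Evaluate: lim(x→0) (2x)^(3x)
This is an exponential indeterminate form.

For exponential indeterminate forms, take the natural log:
  Let L = lim(x→0) (2x)^(3x)
  Then ln(L) = lim(x→0) [exponent × ln(base)]
  Evaluate using L'Hôpital or standard limits, then exponentiate.
  L = 1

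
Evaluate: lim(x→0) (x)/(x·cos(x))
This is a 0/0 indeterminate form.

Apply L'Hôpital's rule: differentiate numerator and denominator separately.
  f(x) = x   ⇒   f'(x) = 1
  g(x) = x·cos(x)   ⇒   g'(x) = -x·sin(x) + cos(x)
  lim(x→0) f'(x)/g'(x) = lim(x→0) (1)/(-x·sin(x) + cos(x))
  = 1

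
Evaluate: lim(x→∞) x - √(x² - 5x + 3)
This is an ∞-∞ indeterminate form.

Combine fractions or rationalize to convert ∞-∞ to 0/0 form:
  lim(x→∞) x - √(x² - 5x + 3) = 5/2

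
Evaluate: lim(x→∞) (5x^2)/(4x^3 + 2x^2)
This is an ∞/∞ indeterminate form.

Apply L'Hôpital's rule: differentiate numerator and denominator separately.
  f(x) = 5·x^2   ⇒   f'(x) = 10·x
  g(x) = 4·x^3 + 2·x^2   ⇒   g'(x) = 12·x^2 + 4·x
  lim(x→∞) f'(x)/g'(x) = lim(x→∞) (10·x)/(12·x^2 + 4·x)
  = 0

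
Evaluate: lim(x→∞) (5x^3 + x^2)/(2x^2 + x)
This is an ∞/∞ indeterminate form.

Apply L'Hôpital's rule: differentiate numerator and denominator separately.
  f(x) = 5·x^3 + x^2   ⇒   f'(x) = 15·x^2 + 2·x
  g(x) = 2·x^2 + x   ⇒   g'(x) = 4·x + 1
  lim(x→∞) f'(x)/g'(x) = lim(x→∞) (15·x^2 + 2·x)/(4·x + 1)
  = ∞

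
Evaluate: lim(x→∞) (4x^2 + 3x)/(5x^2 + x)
This is an ∞/∞ indeterminate form.

Apply L'Hôpital's rule: differentiate numerator and denominator separately.
  f(x) = 4·x^2 + 3·x   ⇒   f'(x) = 8·x + 3
  g(x) = 5·x^2 + x   ⇒   g'(x) = 10·x + 1
  lim(x→∞) f'(x)/g'(x) = lim(x→∞) (8·x + 3)/(10·x + 1)
  = 4/5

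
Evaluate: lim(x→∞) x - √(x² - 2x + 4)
This is an ∞-∞ indeterminate form.

Combine fractions or rationalize to convert ∞-∞ to 0/0 form:
  lim(x→∞) x - √(x² - 2x + 4) = 1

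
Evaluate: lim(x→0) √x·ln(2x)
This is a 0·∞ indeterminate form.

Rewrite 0·∞ as a quotient (0/0 or ∞/∞ form), then apply L'Hôpital's rule:
  lim(x→0) √x·ln(2x) = 0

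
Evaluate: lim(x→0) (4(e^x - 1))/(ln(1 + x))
This is a 0/0 indeterminate form.

Apply L'Hôpital's rule: differentiate numerator and denominator separately.
  f(x) = 4·e^(x) - 4   ⇒   f'(x) = 4·e^(x)
  g(x) = ln(x + 1)   ⇒   g'(x) = 1/(x + 1)
  lim(x→0) f'(x)/g'(x) = lim(x→0) (4·e^(x))/(1/(x + 1))
  = 4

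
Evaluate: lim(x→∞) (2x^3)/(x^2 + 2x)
This is an ∞/∞ indeterminate form.

Apply L'Hôpital's rule: differentiate numerator and denominator separately.
  f(x) = 2·x^3   ⇒   f'(x) = 6·x^2
  g(x) = x^2 + 2·x   ⇒   g'(x) = 2·x + 2
  lim(x→∞) f'(x)/g'(x) = lim(x→∞) (6·x^2)/(2·x + 2)
  = ∞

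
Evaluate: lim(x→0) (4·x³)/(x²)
This is a 0/0 indeterminate form.

Apply L'Hôpital's rule: differentiate numerator and denominator separately.
  f(x) = 4·x^3   ⇒   f'(x) = 12·x^2
  g(x) = x^2   ⇒   g'(x) = 2·x
  lim(x→0) f'(x)/g'(x) = lim(x→0) (12·x^2)/(2·x)
  = 0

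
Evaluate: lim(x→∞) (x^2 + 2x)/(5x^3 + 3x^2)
This is an ∞/∞ indeterminate form.

Apply L'Hôpital's rule: differentiate numerator and denominator separately.
  f(x) = x^2 + 2·x   ⇒   f'(x) = 2·x + 2
  g(x) = 5·x^3 + 3·x^2   ⇒   g'(x) = 15·x^2 + 6·x
  lim(x→∞) f'(x)/g'(x) = lim(x→∞) (2·x + 2)/(15·x^2 + 6·x)
  = 0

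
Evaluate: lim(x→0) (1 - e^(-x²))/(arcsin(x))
This is a 0/0 indeterminate form.

Apply L'Hôpital's rule: differentiate numerator and denominator separately.
  f(x) = 1 - e^(-x^2)   ⇒   f'(x) = 2·x·e^(-x^2)
  g(x) = asin(x)   ⇒   g'(x) = 1/sqrt(1 - x^2)
  lim(x→0) f'(x)/g'(x) = lim(x→0) (2·x·e^(-x^2))/(1/sqrt(1 - x^2))
  = 0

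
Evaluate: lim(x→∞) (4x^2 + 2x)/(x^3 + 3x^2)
This is an ∞/∞ indeterminate form.

Apply L'Hôpital's rule: differentiate numerator and denominator separately.
  f(x) = 4·x^2 + 2·x   ⇒   f'(x) = 8·x + 2
  g(x) = x^3 + 3·x^2   ⇒   g'(x) = 3·x^2 + 6·x
  lim(x→∞) f'(x)/g'(x) = lim(x→∞) (8·x + 2)/(3·x^2 + 6·x)
  = 0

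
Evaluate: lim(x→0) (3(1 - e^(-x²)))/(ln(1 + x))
This is a 0/0 indeterminate form.

Apply L'Hôpital's rule: differentiate numerator and denominator separately.
  f(x) = 3 - 3·e^(-x^2)   ⇒   f'(x) = 6·x·e^(-x^2)
  g(x) = ln(x + 1)   ⇒   g'(x) = 1/(x + 1)
  lim(x→0) f'(x)/g'(x) = lim(x→0) (6·x·e^(-x^2))/(1/(x + 1))
  = 0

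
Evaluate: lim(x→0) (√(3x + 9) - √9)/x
This is a standard limit.

Factor or rationalize the expression:
  lim(x→0) (√(3x + 9) - √9)/x = 1/2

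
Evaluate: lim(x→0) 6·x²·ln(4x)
This is a 0·∞ indeterminate form.

Rewrite 0·∞ as a quotient (0/0 or ∞/∞ form), then apply L'Hôpital's rule:
  lim(x→0) 6·x²·ln(4x) = 0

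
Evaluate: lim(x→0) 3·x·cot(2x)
This is a 0·∞ indeterminate form.

Rewrite 0·∞ as a quotient (0/0 or ∞/∞ form), then apply L'Hôpital's rule:
  lim(x→0) 3·x·cot(2x) = 3/2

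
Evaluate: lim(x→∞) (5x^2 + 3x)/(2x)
This is an ∞/∞ indeterminate form.

Apply L'Hôpital's rule: differentiate numerator and denominator separately.
  f(x) = 5·x^2 + 3·x   ⇒   f'(x) = 10·x + 3
  g(x) = 2·x   ⇒   g'(x) = 2
  lim(x→∞) f'(x)/g'(x) = lim(x→∞) (10·x + 3)/(2)
  = ∞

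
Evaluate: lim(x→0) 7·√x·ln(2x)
This is a 0·∞ indeterminate form.

Rewrite 0·∞ as a quotient (0/0 or ∞/∞ form), then apply L'Hôpital's rule:
  lim(x→0) 7·√x·ln(2x) = 0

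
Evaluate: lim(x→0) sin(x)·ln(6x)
This is a 0·∞ indeterminate form.

Rewrite 0·∞ as a quotient (0/0 or ∞/∞ form), then apply L'Hôpital's rule:
  lim(x→0) sin(x)·ln(6x) = 0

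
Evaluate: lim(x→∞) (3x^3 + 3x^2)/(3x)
This is an ∞/∞ indeterminate form.

Apply L'Hôpital's rule: differentiate numerator and denominator separately.
  f(x) = 3·x^3 + 3·x^2   ⇒   f'(x) = 9·x^2 + 6·x
  g(x) = 3·x   ⇒   g'(x) = 3
  lim(x→∞) f'(x)/g'(x) = lim(x→∞) (9·x^2 + 6·x)/(3)
  = ∞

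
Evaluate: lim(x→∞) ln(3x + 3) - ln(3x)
This is an ∞-∞ indeterminate form.

Combine fractions or rationalize to convert ∞-∞ to 0/0 form:
  lim(x→∞) ln(3x + 3) - ln(3x) = 0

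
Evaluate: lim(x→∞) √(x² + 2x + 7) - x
This is an ∞-∞ indeterminate form.

Combine fractions or rationalize to convert ∞-∞ to 0/0 form:
  lim(x→∞) √(x² + 2x + 7) - x = 1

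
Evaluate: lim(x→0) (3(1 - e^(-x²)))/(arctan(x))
This is a 0/0 indeterminate form.

Apply L'Hôpital's rule: differentiate numerator and denominator separately.
  f(x) = 3 - 3·e^(-x^2)   ⇒   f'(x) = 6·x·e^(-x^2)
  g(x) = atan(x)   ⇒   g'(x) = 1/(x^2 + 1)
  lim(x→0) f'(x)/g'(x) = lim(x→0) (6·x·e^(-x^2))/(1/(x^2 + 1))
  = 0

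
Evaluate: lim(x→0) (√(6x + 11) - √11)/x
This is a standard limit.

Factor or rationalize the expression:
  lim(x→0) (√(6x + 11) - √11)/x = 3·sqrt(11)/11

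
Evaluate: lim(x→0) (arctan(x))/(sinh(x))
This is a 0/0 indeterminate form.

Apply L'Hôpital's rule: differentiate numerator and denominator separately.
  f(x) = atan(x)   ⇒   f'(x) = 1/(x^2 + 1)
  g(x) = sinh(x)   ⇒   g'(x) = cosh(x)
  lim(x→0) f'(x)/g'(x) = lim(x→0) (1/(x^2 + 1))/(cosh(x))
  = 1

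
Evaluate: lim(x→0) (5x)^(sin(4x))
This is an exponential indeterminate form.

For exponential indeterminate forms, take the natural log:
  Let L = lim(x→0) (5x)^(sin(4x))
  Then ln(L) = lim(x→0) [exponent × ln(base)]
  Evaluate using L'Hôpital or standard limits, then exponentiate.
  L = 1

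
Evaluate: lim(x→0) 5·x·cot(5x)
This is a 0·∞ indeterminate form.

Rewrite 0·∞ as a quotient (0/0 or ∞/∞ form), then apply L'Hôpital's rule:
  lim(x→0) 5·x·cot(5x) = 1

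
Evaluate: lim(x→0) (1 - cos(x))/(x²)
This is a 0/0 indeterminate form.

Apply L'Hôpital's rule: differentiate numerator and denominator separately.
  f(x) = 1 - cos(x)   ⇒   f'(x) = sin(x)
  g(x) = x^2   ⇒   g'(x) = 2·x
  lim(x→0) f'(x)/g'(x) = lim(x→0) (sin(x))/(2·x)
  = 1/2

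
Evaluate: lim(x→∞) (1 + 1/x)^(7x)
This is an exponential indeterminate form.

For exponential indeterminate forms, take the natural log:
  Let L = lim(x→∞) (1 + 1/x)^(7x)
  Then ln(L) = lim(x→∞) [exponent × ln(base)]
  Evaluate using L'Hôpital or standard limits, then exponentiate.
  L = e^(7)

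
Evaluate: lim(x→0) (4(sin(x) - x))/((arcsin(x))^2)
This is a 0/0 indeterminate form.

Apply L'Hôpital's rule: differentiate numerator and denominator separately.
  f(x) = -4·x + 4·sin(x)   ⇒   f'(x) = 4·cos(x) - 4
  g(x) = asin(x)^2   ⇒   g'(x) = 2·asin(x)/sqrt(1 - x^2)
  lim(x→0) f'(x)/g'(x) = lim(x→0) (4·cos(x) - 4)/(2·asin(x)/sqrt(1 - x^2))
  = 0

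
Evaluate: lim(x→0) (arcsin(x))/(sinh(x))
This is a 0/0 indeterminate form.

Apply L'Hôpital's rule: differentiate numerator and denominator separately.
  f(x) = asin(x)   ⇒   f'(x) = 1/sqrt(1 - x^2)
  g(x) = sinh(x)   ⇒   g'(x) = cosh(x)
  lim(x→0) f'(x)/g'(x) = lim(x→0) (1/sqrt(1 - x^2))/(cosh(x))
  = 1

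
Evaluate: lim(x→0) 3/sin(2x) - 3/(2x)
This is an ∞-∞ indeterminate form.

Combine fractions or rationalize to convert ∞-∞ to 0/0 form:
  lim(x→0) 3/sin(2x) - 3/(2x) = 0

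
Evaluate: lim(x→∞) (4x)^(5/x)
This is an exponential indeterminate form.

For exponential indeterminate forms, take the natural log:
  Let L = lim(x→∞) (4x)^(5/x)
  Then ln(L) = lim(x→∞) [exponent × ln(base)]
  Evaluate using L'Hôpital or standard limits, then exponentiate.
  L = 1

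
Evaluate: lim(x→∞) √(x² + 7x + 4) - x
This is an ∞-∞ indeterminate form.

Combine fractions or rationalize to convert ∞-∞ to 0/0 form:
  lim(x→∞) √(x² + 7x + 4) - x = 7/2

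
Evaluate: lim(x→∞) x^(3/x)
This is an exponential indeterminate form.

For exponential indeterminate forms, take the natural log:
  Let L = lim(x→∞) x^(3/x)
  Then ln(L) = lim(x→∞) [exponent × ln(base)]
  Evaluate using L'Hôpital or standard limits, then exponentiate.
  L = 1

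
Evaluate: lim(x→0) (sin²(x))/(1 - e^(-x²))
This is a 0/0 indeterminate form.

Apply L'Hôpital's rule: differentiate numerator and denominator separately.
  f(x) = sin(x)^2   ⇒   f'(x) = 2·sin(x)·cos(x)
  g(x) = 1 - e^(-x^2)   ⇒   g'(x) = 2·x·e^(-x^2)
  lim(x→0) f'(x)/g'(x) = lim(x→0) (2·sin(x)·cos(x))/(2·x·e^(-x^2))
  = 1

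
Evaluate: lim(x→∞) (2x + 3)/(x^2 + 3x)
This is an ∞/∞ indeterminate form.

Apply L'Hôpital's rule: differentiate numerator and denominator separately.
  f(x) = 2·x + 3   ⇒   f'(x) = 2
  g(x) = x^2 + 3·x   ⇒   g'(x) = 2·x + 3
  lim(x→∞) f'(x)/g'(x) = lim(x→∞) (2)/(2·x + 3)
  = 0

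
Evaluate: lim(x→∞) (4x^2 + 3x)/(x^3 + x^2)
This is an ∞/∞ indeterminate form.

Apply L'Hôpital's rule: differentiate numerator and denominator separately.
  f(x) = 4·x^2 + 3·x   ⇒   f'(x) = 8·x + 3
  g(x) = x^3 + x^2   ⇒   g'(x) = 3·x^2 + 2·x
  lim(x→∞) f'(x)/g'(x) = lim(x→∞) (8·x + 3)/(3·x^2 + 2·x)
  = 0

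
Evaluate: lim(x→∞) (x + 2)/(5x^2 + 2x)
This is an ∞/∞ indeterminate form.

Apply L'Hôpital's rule: differentiate numerator and denominator separately.
  f(x) = x + 2   ⇒   f'(x) = 1
  g(x) = 5·x^2 + 2·x   ⇒   g'(x) = 10·x + 2
  lim(x→∞) f'(x)/g'(x) = lim(x→∞) (1)/(10·x + 2)
  = 0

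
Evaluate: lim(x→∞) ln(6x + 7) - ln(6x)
This is an ∞-∞ indeterminate form.

Combine fractions or rationalize to convert ∞-∞ to 0/0 form:
  lim(x→∞) ln(6x + 7) - ln(6x) = 0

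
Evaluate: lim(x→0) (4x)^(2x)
This is an exponential indeterminate form.

For exponential indeterminate forms, take the natural log:
  Let L = lim(x→0) (4x)^(2x)
  Then ln(L) = lim(x→0) [exponent × ln(base)]
  Evaluate using L'Hôpital or standard limits, then exponentiate.
  L = 1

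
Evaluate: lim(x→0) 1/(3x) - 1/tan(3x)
This is an ∞-∞ indeterminate form.

Combine fractions or rationalize to convert ∞-∞ to 0/0 form:
  lim(x→0) 1/(3x) - 1/tan(3x) = 0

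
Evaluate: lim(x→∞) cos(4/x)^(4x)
This is an exponential indeterminate form.

For exponential indeterminate forms, take the natural log:
  Let L = lim(x→∞) cos(4/x)^(4x)
  Then ln(L) = lim(x→∞) [exponent × ln(base)]
  Evaluate using L'Hôpital or standard limits, then exponentiate.
  L = 1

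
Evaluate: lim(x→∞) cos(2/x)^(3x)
This is an exponential indeterminate form.

For exponential indeterminate forms, take the natural log:
  Let L = lim(x→∞) cos(2/x)^(3x)
  Then ln(L) = lim(x→∞) [exponent × ln(base)]
  Evaluate using L'Hôpital or standard limits, then exponentiate.
  L = 1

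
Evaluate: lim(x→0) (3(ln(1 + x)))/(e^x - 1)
This is a 0/0 indeterminate form.

Apply L'Hôpital's rule: differentiate numerator and denominator separately.
  f(x) = 3·ln(x + 1)   ⇒   f'(x) = 3/(x + 1)
  g(x) = e^(x) - 1   ⇒   g'(x) = e^(x)
  lim(x→0) f'(x)/g'(x) = lim(x→0) (3/(x + 1))/(e^(x))
  = 3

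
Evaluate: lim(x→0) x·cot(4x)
This is a 0·∞ indeterminate form.

Rewrite 0·∞ as a quotient (0/0 or ∞/∞ form), then apply L'Hôpital's rule:
  lim(x→0) x·cot(4x) = 1/4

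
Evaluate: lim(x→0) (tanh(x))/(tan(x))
This is a 0/0 indeterminate form.

Apply L'Hôpital's rule: differentiate numerator and denominator separately.
  f(x) = tanh(x)   ⇒   f'(x) = 1 - tanh(x)^2
  g(x) = tan(x)   ⇒   g'(x) = tan(x)^2 + 1
  lim(x→0) f'(x)/g'(x) = lim(x→0) (1 - tanh(x)^2)/(tan(x)^2 + 1)
  = 1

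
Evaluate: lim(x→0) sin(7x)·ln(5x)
This is a 0·∞ indeterminate form.

Rewrite 0·∞ as a quotient (0/0 or ∞/∞ form), then apply L'Hôpital's rule:
  lim(x→0) sin(7x)·ln(5x) = 0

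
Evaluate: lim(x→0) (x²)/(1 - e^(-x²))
This is a 0/0 indeterminate form.

Apply L'Hôpital's rule: differentiate numerator and denominator separately.
  f(x) = x^2   ⇒   f'(x) = 2·x
  g(x) = 1 - e^(-x^2)   ⇒   g'(x) = 2·x·e^(-x^2)
  lim(x→0) f'(x)/g'(x) = lim(x→0) (2·x)/(2·x·e^(-x^2))
  = 1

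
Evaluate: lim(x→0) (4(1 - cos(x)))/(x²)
This is a 0/0 indeterminate form.

Apply L'Hôpital's rule: differentiate numerator and denominator separately.
  f(x) = 4 - 4·cos(x)   ⇒   f'(x) = 4·sin(x)
  g(x) = x^2   ⇒   g'(x) = 2·x
  lim(x→0) f'(x)/g'(x) = lim(x→0) (4·sin(x))/(2·x)
  = 2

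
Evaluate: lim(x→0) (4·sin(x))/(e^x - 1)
This is a 0/0 indeterminate form.

Apply L'Hôpital's rule: differentiate numerator and denominator separately.
  f(x) = 4·sin(x)   ⇒   f'(x) = 4·cos(x)
  g(x) = e^(x) - 1   ⇒   g'(x) = e^(x)
  lim(x→0) f'(x)/g'(x) = lim(x→0) (4·cos(x))/(e^(x))
  = 4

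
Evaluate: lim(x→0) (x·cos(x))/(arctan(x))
This is a 0/0 indeterminate form.

Apply L'Hôpital's rule: differentiate numerator and denominator separately.
  f(x) = x·cos(x)   ⇒   f'(x) = -x·sin(x) + cos(x)
  g(x) = atan(x)   ⇒   g'(x) = 1/(x^2 + 1)
  lim(x→0) f'(x)/g'(x) = lim(x→0) (-x·sin(x) + cos(x))/(1/(x^2 + 1))
  = 1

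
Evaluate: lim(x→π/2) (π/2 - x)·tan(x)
This is a 0·∞ indeterminate form.

Rewrite 0·∞ as a quotient (0/0 or ∞/∞ form), then apply L'Hôpital's rule:
  lim(x→π/2) (π/2 - x)·tan(x) = 1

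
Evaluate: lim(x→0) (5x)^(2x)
This is an exponential indeterminate form.

For exponential indeterminate forms, take the natural log:
  Let L = lim(x→0) (5x)^(2x)
  Then ln(L) = lim(x→0) [exponent × ln(base)]
  Evaluate using L'Hôpital or standard limits, then exponentiate.
  L = 1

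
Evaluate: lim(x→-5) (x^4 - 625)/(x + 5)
This is a standard limit.

Factor or rationalize the expression:
  lim(x→-5) (x^4 - 625)/(x + 5) = -500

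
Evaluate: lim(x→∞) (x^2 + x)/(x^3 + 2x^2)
This is an ∞/∞ indeterminate form.

Apply L'Hôpital's rule: differentiate numerator and denominator separately.
  f(x) = x^2 + x   ⇒   f'(x) = 2·x + 1
  g(x) = x^3 + 2·x^2   ⇒   g'(x) = 3·x^2 + 4·x
  lim(x→∞) f'(x)/g'(x) = lim(x→∞) (2·x + 1)/(3·x^2 + 4·x)
  = 0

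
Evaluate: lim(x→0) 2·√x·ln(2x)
This is a 0·∞ indeterminate form.

Rewrite 0·∞ as a quotient (0/0 or ∞/∞ form), then apply L'Hôpital's rule:
  lim(x→0) 2·√x·ln(2x) = 0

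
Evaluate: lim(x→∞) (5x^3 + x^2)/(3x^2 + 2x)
This is an ∞/∞ indeterminate form.

Apply L'Hôpital's rule: differentiate numerator and denominator separately.
  f(x) = 5·x^3 + x^2   ⇒   f'(x) = 15·x^2 + 2·x
  g(x) = 3·x^2 + 2·x   ⇒   g'(x) = 6·x + 2
  lim(x→∞) f'(x)/g'(x) = lim(x→∞) (15·x^2 + 2·x)/(6·x + 2)
  = ∞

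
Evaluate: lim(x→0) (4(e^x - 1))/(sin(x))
This is a 0/0 indeterminate form.

Apply L'Hôpital's rule: differentiate numerator and denominator separately.
  f(x) = 4·e^(x) - 4   ⇒   f'(x) = 4·e^(x)
  g(x) = sin(x)   ⇒   g'(x) = cos(x)
  lim(x→0) f'(x)/g'(x) = lim(x→0) (4·e^(x))/(cos(x))
  = 4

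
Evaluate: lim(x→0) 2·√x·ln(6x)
This is a 0·∞ indeterminate form.

Rewrite 0·∞ as a quotient (0/0 or ∞/∞ form), then apply L'Hôpital's rule:
  lim(x→0) 2·√x·ln(6x) = 0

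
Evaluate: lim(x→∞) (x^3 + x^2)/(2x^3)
This is an ∞/∞ indeterminate form.

Apply L'Hôpital's rule: differentiate numerator and denominator separately.
  f(x) = x^3 + x^2   ⇒   f'(x) = 3·x^2 + 2·x
  g(x) = 2·x^3   ⇒   g'(x) = 6·x^2
  lim(x→∞) f'(x)/g'(x) = lim(x→∞) (3·x^2 + 2·x)/(6·x^2)
  = 1/2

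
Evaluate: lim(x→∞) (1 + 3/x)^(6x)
This is an exponential indeterminate form.

For exponential indeterminate forms, take the natural log:
  Let L = lim(x→∞) (1 + 3/x)^(6x)
  Then ln(L) = lim(x→∞) [exponent × ln(base)]
  Evaluate using L'Hôpital or standard limits, then exponentiate.
  L = e^(18)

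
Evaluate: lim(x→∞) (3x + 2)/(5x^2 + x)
This is an ∞/∞ indeterminate form.

Apply L'Hôpital's rule: differentiate numerator and denominator separately.
  f(x) = 3·x + 2   ⇒   f'(x) = 3
  g(x) = 5·x^2 + x   ⇒   g'(x) = 10·x + 1
  lim(x→∞) f'(x)/g'(x) = lim(x→∞) (3)/(10·x + 1)
  = 0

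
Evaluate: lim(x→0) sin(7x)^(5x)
This is an exponential indeterminate form.

For exponential indeterminate forms, take the natural log:
  Let L = lim(x→0) sin(7x)^(5x)
  Then ln(L) = lim(x→0) [exponent × ln(base)]
  Evaluate using L'Hôpital or standard limits, then exponentiate.
  L = 1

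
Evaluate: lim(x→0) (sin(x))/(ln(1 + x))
This is a 0/0 indeterminate form.

Apply L'Hôpital's rule: differentiate numerator and denominator separately.
  f(x) = sin(x)   ⇒   f'(x) = cos(x)
  g(x) = ln(x + 1)   ⇒   g'(x) = 1/(x + 1)
  lim(x→0) f'(x)/g'(x) = lim(x→0) (cos(x))/(1/(x + 1))
  = 1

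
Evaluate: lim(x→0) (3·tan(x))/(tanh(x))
This is a 0/0 indeterminate form.

Apply L'Hôpital's rule: differentiate numerator and denominator separately.
  f(x) = 3·tan(x)   ⇒   f'(x) = 3·tan(x)^2 + 3
  g(x) = tanh(x)   ⇒   g'(x) = 1 - tanh(x)^2
  lim(x→0) f'(x)/g'(x) = lim(x→0) (3·tan(x)^2 + 3)/(1 - tanh(x)^2)
  = 3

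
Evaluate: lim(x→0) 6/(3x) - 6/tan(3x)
This is an ∞-∞ indeterminate form.

Combine fractions or rationalize to convert ∞-∞ to 0/0 form:
  lim(x→0) 6/(3x) - 6/tan(3x) = 0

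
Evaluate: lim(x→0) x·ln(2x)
This is a 0·∞ indeterminate form.

Rewrite 0·∞ as a quotient (0/0 or ∞/∞ form), then apply L'Hôpital's rule:
  lim(x→0) x·ln(2x) = 0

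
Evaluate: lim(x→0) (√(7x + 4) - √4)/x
This is a standard limit.

Factor or rationalize the expression:
  lim(x→0) (√(7x + 4) - √4)/x = 7/4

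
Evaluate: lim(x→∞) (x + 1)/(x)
This is an ∞/∞ indeterminate form.

Apply L'Hôpital's rule: differentiate numerator and denominator separately.
  f(x) = x + 1   ⇒   f'(x) = 1
  g(x) = x   ⇒   g'(x) = 1
  lim(x→∞) f'(x)/g'(x) = lim(x→∞) (1)/(1)
  = 1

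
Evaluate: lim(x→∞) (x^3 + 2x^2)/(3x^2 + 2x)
This is an ∞/∞ indeterminate form.

Apply L'Hôpital's rule: differentiate numerator and denominator separately.
  f(x) = x^3 + 2·x^2   ⇒   f'(x) = 3·x^2 + 4·x
  g(x) = 3·x^2 + 2·x   ⇒   g'(x) = 6·x + 2
  lim(x→∞) f'(x)/g'(x) = lim(x→∞) (3·x^2 + 4·x)/(6·x + 2)
  = ∞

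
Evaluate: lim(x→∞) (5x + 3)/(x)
This is an ∞/∞ indeterminate form.

Apply L'Hôpital's rule: differentiate numerator and denominator separately.
  f(x) = 5·x + 3   ⇒   f'(x) = 5
  g(x) = x   ⇒   g'(x) = 1
  lim(x→∞) f'(x)/g'(x) = lim(x→∞) (5)/(1)
  = 5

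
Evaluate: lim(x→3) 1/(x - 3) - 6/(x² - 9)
This is an ∞-∞ indeterminate form.

Combine fractions or rationalize to convert ∞-∞ to 0/0 form:
  lim(x→3) 1/(x - 3) - 6/(x² - 9) = 1/6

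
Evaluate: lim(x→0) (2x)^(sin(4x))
This is an exponential indeterminate form.

For exponential indeterminate forms, take the natural log:
  Let L = lim(x→0) (2x)^(sin(4x))
  Then ln(L) = lim(x→0) [exponent × ln(base)]
  Evaluate using L'Hôpital or standard limits, then exponentiate.
  L = 1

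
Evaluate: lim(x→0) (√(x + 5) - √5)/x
This is a standard limit.

Factor or rationalize the expression:
  lim(x→0) (√(x + 5) - √5)/x = sqrt(5)/10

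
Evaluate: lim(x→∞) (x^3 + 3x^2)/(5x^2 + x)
This is an ∞/∞ indeterminate form.

Apply L'Hôpital's rule: differentiate numerator and denominator separately.
  f(x) = x^3 + 3·x^2   ⇒   f'(x) = 3·x^2 + 6·x
  g(x) = 5·x^2 + x   ⇒   g'(x) = 10·x + 1
  lim(x→∞) f'(x)/g'(x) = lim(x→∞) (3·x^2 + 6·x)/(10·x + 1)
  = ∞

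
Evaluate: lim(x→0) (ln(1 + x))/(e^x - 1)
This is a 0/0 indeterminate form.

Apply L'Hôpital's rule: differentiate numerator and denominator separately.
  f(x) = ln(x + 1)   ⇒   f'(x) = 1/(x + 1)
  g(x) = e^(x) - 1   ⇒   g'(x) = e^(x)
  lim(x→0) f'(x)/g'(x) = lim(x→0) (1/(x + 1))/(e^(x))
  = 1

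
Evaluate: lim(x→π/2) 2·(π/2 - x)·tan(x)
This is a 0·∞ indeterminate form.

Rewrite 0·∞ as a quotient (0/0 or ∞/∞ form), then apply L'Hôpital's rule:
  lim(x→π/2) 2·(π/2 - x)·tan(x) = 2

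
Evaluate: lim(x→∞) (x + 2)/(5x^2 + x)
This is an ∞/∞ indeterminate form.

Apply L'Hôpital's rule: differentiate numerator and denominator separately.
  f(x) = x + 2   ⇒   f'(x) = 1
  g(x) = 5·x^2 + x   ⇒   g'(x) = 10·x + 1
  lim(x→∞) f'(x)/g'(x) = lim(x→∞) (1)/(10·x + 1)
  = 0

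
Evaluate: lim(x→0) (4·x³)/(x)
This is a 0/0 indeterminate form.

Apply L'Hôpital's rule: differentiate numerator and denominator separately.
  f(x) = 4·x^3   ⇒   f'(x) = 12·x^2
  g(x) = x   ⇒   g'(x) = 1
  lim(x→0) f'(x)/g'(x) = lim(x→0) (12·x^2)/(1)
  = 0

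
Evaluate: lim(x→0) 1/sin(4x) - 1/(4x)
This is an ∞-∞ indeterminate form.

Combine fractions or rationalize to convert ∞-∞ to 0/0 form:
  lim(x→0) 1/sin(4x) - 1/(4x) = 0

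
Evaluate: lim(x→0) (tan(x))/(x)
This is a 0/0 indeterminate form.

Apply L'Hôpital's rule: differentiate numerator and denominator separately.
  f(x) = tan(x)   ⇒   f'(x) = tan(x)^2 + 1
  g(x) = x   ⇒   g'(x) = 1
  lim(x→0) f'(x)/g'(x) = lim(x→0) (tan(x)^2 + 1)/(1)
  = 1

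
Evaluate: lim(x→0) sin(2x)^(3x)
This is an exponential indeterminate form.

For exponential indeterminate forms, take the natural log:
  Let L = lim(x→0) sin(2x)^(3x)
  Then ln(L) = lim(x→0) [exponent × ln(base)]
  Evaluate using L'Hôpital or standard limits, then exponentiate.
  L = 1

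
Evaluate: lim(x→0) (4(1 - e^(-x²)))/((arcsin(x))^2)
This is a 0/0 indeterminate form.

Apply L'Hôpital's rule: differentiate numerator and denominator separately.
  f(x) = 4 - 4·e^(-x^2)   ⇒   f'(x) = 8·x·e^(-x^2)
  g(x) = asin(x)^2   ⇒   g'(x) = 2·asin(x)/sqrt(1 - x^2)
  lim(x→0) f'(x)/g'(x) = lim(x→0) (8·x·e^(-x^2))/(2·asin(x)/sqrt(1 - x^2))
  = 4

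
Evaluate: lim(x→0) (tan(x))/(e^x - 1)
This is a 0/0 indeterminate form.

Apply L'Hôpital's rule: differentiate numerator and denominator separately.
  f(x) = tan(x)   ⇒   f'(x) = tan(x)^2 + 1
  g(x) = e^(x) - 1   ⇒   g'(x) = e^(x)
  lim(x→0) f'(x)/g'(x) = lim(x→0) (tan(x)^2 + 1)/(e^(x))
  = 1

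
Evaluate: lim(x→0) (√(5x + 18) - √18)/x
This is a standard limit.

Factor or rationalize the expression:
  lim(x→0) (√(5x + 18) - √18)/x = 5·sqrt(2)/12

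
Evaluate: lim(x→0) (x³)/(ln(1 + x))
This is a 0/0 indeterminate form.

Apply L'Hôpital's rule: differentiate numerator and denominator separately.
  f(x) = x^3   ⇒   f'(x) = 3·x^2
  g(x) = ln(x + 1)   ⇒   g'(x) = 1/(x + 1)
  lim(x→0) f'(x)/g'(x) = lim(x→0) (3·x^2)/(1/(x + 1))
  = 0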